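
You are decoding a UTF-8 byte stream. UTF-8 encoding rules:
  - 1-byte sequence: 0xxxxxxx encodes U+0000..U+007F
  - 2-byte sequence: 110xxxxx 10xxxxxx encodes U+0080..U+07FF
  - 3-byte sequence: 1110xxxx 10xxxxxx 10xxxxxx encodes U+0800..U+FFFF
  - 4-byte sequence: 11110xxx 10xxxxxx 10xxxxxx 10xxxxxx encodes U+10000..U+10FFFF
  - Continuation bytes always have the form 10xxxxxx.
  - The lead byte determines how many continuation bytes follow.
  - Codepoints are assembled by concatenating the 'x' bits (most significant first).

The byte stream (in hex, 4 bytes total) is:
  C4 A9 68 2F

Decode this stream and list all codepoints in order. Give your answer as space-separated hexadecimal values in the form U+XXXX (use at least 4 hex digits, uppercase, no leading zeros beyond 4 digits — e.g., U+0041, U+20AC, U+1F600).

Byte[0]=C4: 2-byte lead, need 1 cont bytes. acc=0x4
Byte[1]=A9: continuation. acc=(acc<<6)|0x29=0x129
Completed: cp=U+0129 (starts at byte 0)
Byte[2]=68: 1-byte ASCII. cp=U+0068
Byte[3]=2F: 1-byte ASCII. cp=U+002F

Answer: U+0129 U+0068 U+002F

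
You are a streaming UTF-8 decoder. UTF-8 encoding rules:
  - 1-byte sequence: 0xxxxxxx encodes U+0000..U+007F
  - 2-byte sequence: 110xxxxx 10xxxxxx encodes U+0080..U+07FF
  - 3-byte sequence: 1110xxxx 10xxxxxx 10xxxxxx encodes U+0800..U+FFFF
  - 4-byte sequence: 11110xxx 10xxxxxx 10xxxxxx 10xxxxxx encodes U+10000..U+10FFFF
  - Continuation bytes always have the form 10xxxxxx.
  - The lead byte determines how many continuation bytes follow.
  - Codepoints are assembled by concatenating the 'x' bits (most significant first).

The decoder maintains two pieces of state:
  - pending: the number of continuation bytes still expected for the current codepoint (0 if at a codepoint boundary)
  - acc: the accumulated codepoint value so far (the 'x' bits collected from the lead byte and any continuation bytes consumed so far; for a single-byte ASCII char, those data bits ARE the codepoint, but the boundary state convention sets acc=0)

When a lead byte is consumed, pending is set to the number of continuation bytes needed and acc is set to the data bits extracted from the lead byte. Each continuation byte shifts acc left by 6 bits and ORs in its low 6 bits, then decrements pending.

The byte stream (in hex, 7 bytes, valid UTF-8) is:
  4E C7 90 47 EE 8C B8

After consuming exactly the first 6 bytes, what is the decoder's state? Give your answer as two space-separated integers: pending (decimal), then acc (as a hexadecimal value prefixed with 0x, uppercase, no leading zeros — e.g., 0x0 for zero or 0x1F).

Byte[0]=4E: 1-byte. pending=0, acc=0x0
Byte[1]=C7: 2-byte lead. pending=1, acc=0x7
Byte[2]=90: continuation. acc=(acc<<6)|0x10=0x1D0, pending=0
Byte[3]=47: 1-byte. pending=0, acc=0x0
Byte[4]=EE: 3-byte lead. pending=2, acc=0xE
Byte[5]=8C: continuation. acc=(acc<<6)|0x0C=0x38C, pending=1

Answer: 1 0x38C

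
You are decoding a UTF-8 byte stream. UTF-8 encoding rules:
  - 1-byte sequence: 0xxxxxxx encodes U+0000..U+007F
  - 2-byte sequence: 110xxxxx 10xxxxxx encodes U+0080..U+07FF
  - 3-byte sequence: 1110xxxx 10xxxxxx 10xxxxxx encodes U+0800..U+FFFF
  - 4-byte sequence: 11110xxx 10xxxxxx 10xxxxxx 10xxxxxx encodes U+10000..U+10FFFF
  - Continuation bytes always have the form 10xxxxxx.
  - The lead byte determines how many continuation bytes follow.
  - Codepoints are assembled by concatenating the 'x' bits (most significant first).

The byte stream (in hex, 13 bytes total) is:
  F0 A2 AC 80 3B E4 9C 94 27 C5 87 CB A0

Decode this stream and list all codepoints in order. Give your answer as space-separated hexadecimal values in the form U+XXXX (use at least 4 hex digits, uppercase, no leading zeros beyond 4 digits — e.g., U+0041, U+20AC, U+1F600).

Byte[0]=F0: 4-byte lead, need 3 cont bytes. acc=0x0
Byte[1]=A2: continuation. acc=(acc<<6)|0x22=0x22
Byte[2]=AC: continuation. acc=(acc<<6)|0x2C=0x8AC
Byte[3]=80: continuation. acc=(acc<<6)|0x00=0x22B00
Completed: cp=U+22B00 (starts at byte 0)
Byte[4]=3B: 1-byte ASCII. cp=U+003B
Byte[5]=E4: 3-byte lead, need 2 cont bytes. acc=0x4
Byte[6]=9C: continuation. acc=(acc<<6)|0x1C=0x11C
Byte[7]=94: continuation. acc=(acc<<6)|0x14=0x4714
Completed: cp=U+4714 (starts at byte 5)
Byte[8]=27: 1-byte ASCII. cp=U+0027
Byte[9]=C5: 2-byte lead, need 1 cont bytes. acc=0x5
Byte[10]=87: continuation. acc=(acc<<6)|0x07=0x147
Completed: cp=U+0147 (starts at byte 9)
Byte[11]=CB: 2-byte lead, need 1 cont bytes. acc=0xB
Byte[12]=A0: continuation. acc=(acc<<6)|0x20=0x2E0
Completed: cp=U+02E0 (starts at byte 11)

Answer: U+22B00 U+003B U+4714 U+0027 U+0147 U+02E0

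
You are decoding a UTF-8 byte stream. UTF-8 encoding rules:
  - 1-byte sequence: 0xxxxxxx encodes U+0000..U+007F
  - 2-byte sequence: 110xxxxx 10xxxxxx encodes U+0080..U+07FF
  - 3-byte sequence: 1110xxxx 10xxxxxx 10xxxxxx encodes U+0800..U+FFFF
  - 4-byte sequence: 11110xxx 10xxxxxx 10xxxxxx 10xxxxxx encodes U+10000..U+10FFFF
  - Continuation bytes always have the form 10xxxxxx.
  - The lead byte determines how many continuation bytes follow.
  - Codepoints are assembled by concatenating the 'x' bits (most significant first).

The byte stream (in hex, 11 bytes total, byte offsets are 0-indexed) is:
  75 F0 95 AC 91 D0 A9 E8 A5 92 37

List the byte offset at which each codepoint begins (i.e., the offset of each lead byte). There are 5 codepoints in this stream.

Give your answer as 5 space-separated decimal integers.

Byte[0]=75: 1-byte ASCII. cp=U+0075
Byte[1]=F0: 4-byte lead, need 3 cont bytes. acc=0x0
Byte[2]=95: continuation. acc=(acc<<6)|0x15=0x15
Byte[3]=AC: continuation. acc=(acc<<6)|0x2C=0x56C
Byte[4]=91: continuation. acc=(acc<<6)|0x11=0x15B11
Completed: cp=U+15B11 (starts at byte 1)
Byte[5]=D0: 2-byte lead, need 1 cont bytes. acc=0x10
Byte[6]=A9: continuation. acc=(acc<<6)|0x29=0x429
Completed: cp=U+0429 (starts at byte 5)
Byte[7]=E8: 3-byte lead, need 2 cont bytes. acc=0x8
Byte[8]=A5: continuation. acc=(acc<<6)|0x25=0x225
Byte[9]=92: continuation. acc=(acc<<6)|0x12=0x8952
Completed: cp=U+8952 (starts at byte 7)
Byte[10]=37: 1-byte ASCII. cp=U+0037

Answer: 0 1 5 7 10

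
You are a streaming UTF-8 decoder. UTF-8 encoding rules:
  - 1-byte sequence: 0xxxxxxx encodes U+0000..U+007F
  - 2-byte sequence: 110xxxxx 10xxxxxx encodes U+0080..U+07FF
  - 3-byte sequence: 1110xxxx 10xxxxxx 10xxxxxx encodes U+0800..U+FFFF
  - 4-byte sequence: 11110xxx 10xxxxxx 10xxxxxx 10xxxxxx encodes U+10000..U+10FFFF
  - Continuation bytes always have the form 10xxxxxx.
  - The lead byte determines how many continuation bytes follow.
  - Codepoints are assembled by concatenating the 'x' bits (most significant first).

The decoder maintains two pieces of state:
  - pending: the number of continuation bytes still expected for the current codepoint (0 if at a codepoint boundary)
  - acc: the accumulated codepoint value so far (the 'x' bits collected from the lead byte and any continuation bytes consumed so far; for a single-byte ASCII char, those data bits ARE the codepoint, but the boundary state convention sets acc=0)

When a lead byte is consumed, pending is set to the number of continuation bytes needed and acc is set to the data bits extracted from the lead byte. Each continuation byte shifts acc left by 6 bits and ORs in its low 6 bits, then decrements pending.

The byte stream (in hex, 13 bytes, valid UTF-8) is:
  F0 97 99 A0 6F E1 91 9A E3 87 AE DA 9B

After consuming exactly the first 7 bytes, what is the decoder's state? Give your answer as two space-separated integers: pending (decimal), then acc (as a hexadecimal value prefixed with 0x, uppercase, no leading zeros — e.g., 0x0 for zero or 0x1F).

Byte[0]=F0: 4-byte lead. pending=3, acc=0x0
Byte[1]=97: continuation. acc=(acc<<6)|0x17=0x17, pending=2
Byte[2]=99: continuation. acc=(acc<<6)|0x19=0x5D9, pending=1
Byte[3]=A0: continuation. acc=(acc<<6)|0x20=0x17660, pending=0
Byte[4]=6F: 1-byte. pending=0, acc=0x0
Byte[5]=E1: 3-byte lead. pending=2, acc=0x1
Byte[6]=91: continuation. acc=(acc<<6)|0x11=0x51, pending=1

Answer: 1 0x51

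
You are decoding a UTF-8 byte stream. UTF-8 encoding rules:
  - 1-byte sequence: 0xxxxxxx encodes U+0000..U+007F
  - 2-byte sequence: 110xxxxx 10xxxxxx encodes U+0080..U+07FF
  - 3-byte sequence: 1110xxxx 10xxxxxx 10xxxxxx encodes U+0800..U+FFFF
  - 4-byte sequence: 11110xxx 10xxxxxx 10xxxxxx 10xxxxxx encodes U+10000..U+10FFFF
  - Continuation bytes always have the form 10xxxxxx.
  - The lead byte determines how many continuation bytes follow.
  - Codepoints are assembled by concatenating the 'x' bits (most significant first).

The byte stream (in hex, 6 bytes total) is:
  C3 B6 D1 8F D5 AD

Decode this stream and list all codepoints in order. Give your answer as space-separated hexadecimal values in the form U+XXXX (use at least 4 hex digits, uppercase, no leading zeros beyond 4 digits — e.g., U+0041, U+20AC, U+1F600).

Byte[0]=C3: 2-byte lead, need 1 cont bytes. acc=0x3
Byte[1]=B6: continuation. acc=(acc<<6)|0x36=0xF6
Completed: cp=U+00F6 (starts at byte 0)
Byte[2]=D1: 2-byte lead, need 1 cont bytes. acc=0x11
Byte[3]=8F: continuation. acc=(acc<<6)|0x0F=0x44F
Completed: cp=U+044F (starts at byte 2)
Byte[4]=D5: 2-byte lead, need 1 cont bytes. acc=0x15
Byte[5]=AD: continuation. acc=(acc<<6)|0x2D=0x56D
Completed: cp=U+056D (starts at byte 4)

Answer: U+00F6 U+044F U+056D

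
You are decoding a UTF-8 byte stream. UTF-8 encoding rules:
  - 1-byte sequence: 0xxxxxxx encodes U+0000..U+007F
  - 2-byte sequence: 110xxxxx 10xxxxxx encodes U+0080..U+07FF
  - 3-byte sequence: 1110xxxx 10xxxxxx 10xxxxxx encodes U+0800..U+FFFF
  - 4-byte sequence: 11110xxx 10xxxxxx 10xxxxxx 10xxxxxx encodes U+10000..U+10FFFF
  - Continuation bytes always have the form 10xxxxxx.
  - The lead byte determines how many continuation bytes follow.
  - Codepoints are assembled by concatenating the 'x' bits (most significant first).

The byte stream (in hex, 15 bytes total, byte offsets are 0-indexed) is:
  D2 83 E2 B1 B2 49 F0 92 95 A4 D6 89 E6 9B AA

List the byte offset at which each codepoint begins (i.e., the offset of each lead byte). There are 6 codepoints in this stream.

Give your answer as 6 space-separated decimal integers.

Byte[0]=D2: 2-byte lead, need 1 cont bytes. acc=0x12
Byte[1]=83: continuation. acc=(acc<<6)|0x03=0x483
Completed: cp=U+0483 (starts at byte 0)
Byte[2]=E2: 3-byte lead, need 2 cont bytes. acc=0x2
Byte[3]=B1: continuation. acc=(acc<<6)|0x31=0xB1
Byte[4]=B2: continuation. acc=(acc<<6)|0x32=0x2C72
Completed: cp=U+2C72 (starts at byte 2)
Byte[5]=49: 1-byte ASCII. cp=U+0049
Byte[6]=F0: 4-byte lead, need 3 cont bytes. acc=0x0
Byte[7]=92: continuation. acc=(acc<<6)|0x12=0x12
Byte[8]=95: continuation. acc=(acc<<6)|0x15=0x495
Byte[9]=A4: continuation. acc=(acc<<6)|0x24=0x12564
Completed: cp=U+12564 (starts at byte 6)
Byte[10]=D6: 2-byte lead, need 1 cont bytes. acc=0x16
Byte[11]=89: continuation. acc=(acc<<6)|0x09=0x589
Completed: cp=U+0589 (starts at byte 10)
Byte[12]=E6: 3-byte lead, need 2 cont bytes. acc=0x6
Byte[13]=9B: continuation. acc=(acc<<6)|0x1B=0x19B
Byte[14]=AA: continuation. acc=(acc<<6)|0x2A=0x66EA
Completed: cp=U+66EA (starts at byte 12)

Answer: 0 2 5 6 10 12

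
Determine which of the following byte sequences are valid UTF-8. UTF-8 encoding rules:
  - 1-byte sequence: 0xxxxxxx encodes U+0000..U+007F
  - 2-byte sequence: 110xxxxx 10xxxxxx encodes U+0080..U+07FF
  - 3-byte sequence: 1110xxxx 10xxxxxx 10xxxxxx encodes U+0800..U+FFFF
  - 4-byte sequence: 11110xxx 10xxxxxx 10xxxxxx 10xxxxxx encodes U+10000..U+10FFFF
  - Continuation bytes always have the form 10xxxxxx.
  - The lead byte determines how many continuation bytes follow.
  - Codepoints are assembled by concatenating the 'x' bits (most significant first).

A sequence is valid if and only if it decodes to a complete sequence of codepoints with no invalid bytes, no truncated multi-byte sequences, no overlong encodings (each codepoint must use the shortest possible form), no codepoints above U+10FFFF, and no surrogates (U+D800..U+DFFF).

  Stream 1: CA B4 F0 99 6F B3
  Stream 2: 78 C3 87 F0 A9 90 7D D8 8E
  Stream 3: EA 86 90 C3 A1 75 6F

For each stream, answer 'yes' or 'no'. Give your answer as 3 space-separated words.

Answer: no no yes

Derivation:
Stream 1: error at byte offset 4. INVALID
Stream 2: error at byte offset 6. INVALID
Stream 3: decodes cleanly. VALID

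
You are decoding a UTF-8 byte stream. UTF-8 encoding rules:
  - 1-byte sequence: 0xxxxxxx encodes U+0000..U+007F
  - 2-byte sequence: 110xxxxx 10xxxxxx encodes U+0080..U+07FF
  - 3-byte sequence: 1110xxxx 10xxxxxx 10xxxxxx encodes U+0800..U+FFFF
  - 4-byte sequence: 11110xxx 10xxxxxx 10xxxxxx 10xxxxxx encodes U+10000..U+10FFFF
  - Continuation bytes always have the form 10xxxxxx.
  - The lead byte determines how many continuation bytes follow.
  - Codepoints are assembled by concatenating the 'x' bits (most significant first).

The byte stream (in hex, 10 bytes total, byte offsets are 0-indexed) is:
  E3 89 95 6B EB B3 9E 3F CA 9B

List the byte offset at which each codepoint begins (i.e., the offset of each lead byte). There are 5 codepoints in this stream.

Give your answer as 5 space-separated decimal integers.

Answer: 0 3 4 7 8

Derivation:
Byte[0]=E3: 3-byte lead, need 2 cont bytes. acc=0x3
Byte[1]=89: continuation. acc=(acc<<6)|0x09=0xC9
Byte[2]=95: continuation. acc=(acc<<6)|0x15=0x3255
Completed: cp=U+3255 (starts at byte 0)
Byte[3]=6B: 1-byte ASCII. cp=U+006B
Byte[4]=EB: 3-byte lead, need 2 cont bytes. acc=0xB
Byte[5]=B3: continuation. acc=(acc<<6)|0x33=0x2F3
Byte[6]=9E: continuation. acc=(acc<<6)|0x1E=0xBCDE
Completed: cp=U+BCDE (starts at byte 4)
Byte[7]=3F: 1-byte ASCII. cp=U+003F
Byte[8]=CA: 2-byte lead, need 1 cont bytes. acc=0xA
Byte[9]=9B: continuation. acc=(acc<<6)|0x1B=0x29B
Completed: cp=U+029B (starts at byte 8)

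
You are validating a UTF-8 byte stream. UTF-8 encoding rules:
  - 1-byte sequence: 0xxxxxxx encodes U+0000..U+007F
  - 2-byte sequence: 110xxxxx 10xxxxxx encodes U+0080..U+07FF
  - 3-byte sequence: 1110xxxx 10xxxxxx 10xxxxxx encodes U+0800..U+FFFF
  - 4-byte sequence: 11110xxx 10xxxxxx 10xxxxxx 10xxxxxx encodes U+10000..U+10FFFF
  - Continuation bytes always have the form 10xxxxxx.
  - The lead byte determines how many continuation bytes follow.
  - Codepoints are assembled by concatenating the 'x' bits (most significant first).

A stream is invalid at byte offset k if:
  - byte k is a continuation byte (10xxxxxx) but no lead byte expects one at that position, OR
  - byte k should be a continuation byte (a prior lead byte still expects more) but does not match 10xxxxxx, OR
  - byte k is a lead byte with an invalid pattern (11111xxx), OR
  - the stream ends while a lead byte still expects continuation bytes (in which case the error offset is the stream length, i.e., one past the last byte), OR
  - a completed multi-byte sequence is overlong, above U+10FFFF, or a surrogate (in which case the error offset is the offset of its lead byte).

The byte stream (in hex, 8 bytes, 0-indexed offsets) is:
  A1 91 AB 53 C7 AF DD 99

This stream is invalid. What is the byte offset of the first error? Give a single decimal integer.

Byte[0]=A1: INVALID lead byte (not 0xxx/110x/1110/11110)

Answer: 0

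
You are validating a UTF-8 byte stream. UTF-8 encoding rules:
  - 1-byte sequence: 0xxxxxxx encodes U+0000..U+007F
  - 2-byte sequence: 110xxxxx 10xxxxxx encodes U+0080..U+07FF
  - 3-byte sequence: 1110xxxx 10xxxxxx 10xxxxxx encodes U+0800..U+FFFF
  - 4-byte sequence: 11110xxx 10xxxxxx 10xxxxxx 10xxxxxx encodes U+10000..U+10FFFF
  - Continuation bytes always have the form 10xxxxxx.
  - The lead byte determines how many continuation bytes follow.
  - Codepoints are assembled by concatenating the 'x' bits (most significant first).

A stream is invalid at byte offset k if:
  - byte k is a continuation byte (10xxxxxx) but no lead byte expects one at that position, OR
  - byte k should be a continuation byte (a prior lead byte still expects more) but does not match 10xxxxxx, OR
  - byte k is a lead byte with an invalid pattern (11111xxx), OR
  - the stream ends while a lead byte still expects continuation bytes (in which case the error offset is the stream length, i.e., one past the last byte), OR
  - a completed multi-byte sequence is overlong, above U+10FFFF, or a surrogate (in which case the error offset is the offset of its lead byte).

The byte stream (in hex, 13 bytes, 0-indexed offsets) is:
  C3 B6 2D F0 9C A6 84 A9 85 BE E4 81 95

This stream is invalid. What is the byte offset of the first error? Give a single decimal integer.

Answer: 7

Derivation:
Byte[0]=C3: 2-byte lead, need 1 cont bytes. acc=0x3
Byte[1]=B6: continuation. acc=(acc<<6)|0x36=0xF6
Completed: cp=U+00F6 (starts at byte 0)
Byte[2]=2D: 1-byte ASCII. cp=U+002D
Byte[3]=F0: 4-byte lead, need 3 cont bytes. acc=0x0
Byte[4]=9C: continuation. acc=(acc<<6)|0x1C=0x1C
Byte[5]=A6: continuation. acc=(acc<<6)|0x26=0x726
Byte[6]=84: continuation. acc=(acc<<6)|0x04=0x1C984
Completed: cp=U+1C984 (starts at byte 3)
Byte[7]=A9: INVALID lead byte (not 0xxx/110x/1110/11110)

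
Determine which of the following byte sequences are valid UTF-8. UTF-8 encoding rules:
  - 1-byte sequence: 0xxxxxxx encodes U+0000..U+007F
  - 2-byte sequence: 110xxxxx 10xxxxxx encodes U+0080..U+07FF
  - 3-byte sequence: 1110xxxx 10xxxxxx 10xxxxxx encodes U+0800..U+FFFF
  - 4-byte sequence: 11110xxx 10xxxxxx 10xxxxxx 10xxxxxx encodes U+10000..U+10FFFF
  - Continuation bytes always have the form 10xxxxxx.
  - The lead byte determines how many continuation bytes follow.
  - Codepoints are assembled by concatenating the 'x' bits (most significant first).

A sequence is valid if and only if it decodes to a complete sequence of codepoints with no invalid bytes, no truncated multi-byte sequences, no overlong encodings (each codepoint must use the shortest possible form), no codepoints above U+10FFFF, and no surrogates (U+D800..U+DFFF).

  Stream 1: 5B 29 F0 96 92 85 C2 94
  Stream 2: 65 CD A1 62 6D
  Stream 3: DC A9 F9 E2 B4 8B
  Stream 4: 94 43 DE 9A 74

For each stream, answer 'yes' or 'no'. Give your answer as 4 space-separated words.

Stream 1: decodes cleanly. VALID
Stream 2: decodes cleanly. VALID
Stream 3: error at byte offset 2. INVALID
Stream 4: error at byte offset 0. INVALID

Answer: yes yes no no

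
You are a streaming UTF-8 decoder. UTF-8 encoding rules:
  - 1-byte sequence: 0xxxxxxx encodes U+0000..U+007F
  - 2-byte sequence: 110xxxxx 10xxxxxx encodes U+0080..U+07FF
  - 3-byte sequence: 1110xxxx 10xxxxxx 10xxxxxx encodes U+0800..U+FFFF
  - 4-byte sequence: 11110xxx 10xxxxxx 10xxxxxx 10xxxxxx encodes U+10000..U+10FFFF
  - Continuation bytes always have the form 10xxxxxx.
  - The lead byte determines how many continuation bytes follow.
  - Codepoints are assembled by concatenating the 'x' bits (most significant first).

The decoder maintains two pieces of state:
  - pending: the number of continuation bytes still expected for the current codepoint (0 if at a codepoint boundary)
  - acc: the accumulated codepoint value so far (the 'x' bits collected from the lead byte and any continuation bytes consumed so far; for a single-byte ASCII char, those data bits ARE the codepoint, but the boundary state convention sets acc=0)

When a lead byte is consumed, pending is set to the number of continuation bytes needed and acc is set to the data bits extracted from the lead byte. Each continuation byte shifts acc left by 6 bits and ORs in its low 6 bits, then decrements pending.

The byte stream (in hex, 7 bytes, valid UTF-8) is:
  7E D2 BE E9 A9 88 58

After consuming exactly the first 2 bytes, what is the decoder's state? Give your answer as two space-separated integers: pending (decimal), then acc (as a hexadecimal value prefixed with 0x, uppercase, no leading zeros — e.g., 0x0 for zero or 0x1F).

Byte[0]=7E: 1-byte. pending=0, acc=0x0
Byte[1]=D2: 2-byte lead. pending=1, acc=0x12

Answer: 1 0x12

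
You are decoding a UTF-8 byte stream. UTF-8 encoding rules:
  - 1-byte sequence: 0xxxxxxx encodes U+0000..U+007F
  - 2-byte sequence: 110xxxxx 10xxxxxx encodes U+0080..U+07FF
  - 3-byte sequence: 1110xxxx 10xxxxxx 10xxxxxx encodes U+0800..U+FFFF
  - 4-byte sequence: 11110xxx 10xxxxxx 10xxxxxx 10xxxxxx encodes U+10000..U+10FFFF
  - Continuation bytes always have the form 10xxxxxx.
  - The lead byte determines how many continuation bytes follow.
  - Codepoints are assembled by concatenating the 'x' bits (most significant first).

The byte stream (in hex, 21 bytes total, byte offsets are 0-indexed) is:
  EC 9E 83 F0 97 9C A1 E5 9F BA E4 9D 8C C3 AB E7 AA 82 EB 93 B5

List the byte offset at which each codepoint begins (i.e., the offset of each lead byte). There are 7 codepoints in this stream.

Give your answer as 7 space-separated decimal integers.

Byte[0]=EC: 3-byte lead, need 2 cont bytes. acc=0xC
Byte[1]=9E: continuation. acc=(acc<<6)|0x1E=0x31E
Byte[2]=83: continuation. acc=(acc<<6)|0x03=0xC783
Completed: cp=U+C783 (starts at byte 0)
Byte[3]=F0: 4-byte lead, need 3 cont bytes. acc=0x0
Byte[4]=97: continuation. acc=(acc<<6)|0x17=0x17
Byte[5]=9C: continuation. acc=(acc<<6)|0x1C=0x5DC
Byte[6]=A1: continuation. acc=(acc<<6)|0x21=0x17721
Completed: cp=U+17721 (starts at byte 3)
Byte[7]=E5: 3-byte lead, need 2 cont bytes. acc=0x5
Byte[8]=9F: continuation. acc=(acc<<6)|0x1F=0x15F
Byte[9]=BA: continuation. acc=(acc<<6)|0x3A=0x57FA
Completed: cp=U+57FA (starts at byte 7)
Byte[10]=E4: 3-byte lead, need 2 cont bytes. acc=0x4
Byte[11]=9D: continuation. acc=(acc<<6)|0x1D=0x11D
Byte[12]=8C: continuation. acc=(acc<<6)|0x0C=0x474C
Completed: cp=U+474C (starts at byte 10)
Byte[13]=C3: 2-byte lead, need 1 cont bytes. acc=0x3
Byte[14]=AB: continuation. acc=(acc<<6)|0x2B=0xEB
Completed: cp=U+00EB (starts at byte 13)
Byte[15]=E7: 3-byte lead, need 2 cont bytes. acc=0x7
Byte[16]=AA: continuation. acc=(acc<<6)|0x2A=0x1EA
Byte[17]=82: continuation. acc=(acc<<6)|0x02=0x7A82
Completed: cp=U+7A82 (starts at byte 15)
Byte[18]=EB: 3-byte lead, need 2 cont bytes. acc=0xB
Byte[19]=93: continuation. acc=(acc<<6)|0x13=0x2D3
Byte[20]=B5: continuation. acc=(acc<<6)|0x35=0xB4F5
Completed: cp=U+B4F5 (starts at byte 18)

Answer: 0 3 7 10 13 15 18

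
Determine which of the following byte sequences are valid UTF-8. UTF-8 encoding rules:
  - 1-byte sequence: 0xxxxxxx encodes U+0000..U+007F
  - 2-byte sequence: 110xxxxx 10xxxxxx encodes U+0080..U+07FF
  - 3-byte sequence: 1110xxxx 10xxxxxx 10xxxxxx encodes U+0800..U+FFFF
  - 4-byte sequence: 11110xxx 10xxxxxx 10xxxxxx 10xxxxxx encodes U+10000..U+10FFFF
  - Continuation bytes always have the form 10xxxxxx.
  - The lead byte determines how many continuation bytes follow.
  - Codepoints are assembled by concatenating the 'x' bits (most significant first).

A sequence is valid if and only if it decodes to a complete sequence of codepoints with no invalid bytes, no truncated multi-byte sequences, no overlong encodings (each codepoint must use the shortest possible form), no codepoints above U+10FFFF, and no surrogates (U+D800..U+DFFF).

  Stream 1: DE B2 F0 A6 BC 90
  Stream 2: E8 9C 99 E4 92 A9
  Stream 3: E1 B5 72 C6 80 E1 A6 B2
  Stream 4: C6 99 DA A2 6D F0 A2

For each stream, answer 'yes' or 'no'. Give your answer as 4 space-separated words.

Answer: yes yes no no

Derivation:
Stream 1: decodes cleanly. VALID
Stream 2: decodes cleanly. VALID
Stream 3: error at byte offset 2. INVALID
Stream 4: error at byte offset 7. INVALID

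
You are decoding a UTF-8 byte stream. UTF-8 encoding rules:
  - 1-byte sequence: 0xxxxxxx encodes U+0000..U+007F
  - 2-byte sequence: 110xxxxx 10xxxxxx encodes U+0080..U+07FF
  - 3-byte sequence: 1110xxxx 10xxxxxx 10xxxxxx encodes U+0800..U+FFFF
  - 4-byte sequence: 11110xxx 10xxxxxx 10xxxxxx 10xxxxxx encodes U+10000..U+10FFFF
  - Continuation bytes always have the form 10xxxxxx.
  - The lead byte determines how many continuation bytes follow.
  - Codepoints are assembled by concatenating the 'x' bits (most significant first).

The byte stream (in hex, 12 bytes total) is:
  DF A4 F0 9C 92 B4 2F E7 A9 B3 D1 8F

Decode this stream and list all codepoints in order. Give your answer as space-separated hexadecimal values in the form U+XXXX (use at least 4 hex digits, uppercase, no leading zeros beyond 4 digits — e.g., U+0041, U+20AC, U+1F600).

Answer: U+07E4 U+1C4B4 U+002F U+7A73 U+044F

Derivation:
Byte[0]=DF: 2-byte lead, need 1 cont bytes. acc=0x1F
Byte[1]=A4: continuation. acc=(acc<<6)|0x24=0x7E4
Completed: cp=U+07E4 (starts at byte 0)
Byte[2]=F0: 4-byte lead, need 3 cont bytes. acc=0x0
Byte[3]=9C: continuation. acc=(acc<<6)|0x1C=0x1C
Byte[4]=92: continuation. acc=(acc<<6)|0x12=0x712
Byte[5]=B4: continuation. acc=(acc<<6)|0x34=0x1C4B4
Completed: cp=U+1C4B4 (starts at byte 2)
Byte[6]=2F: 1-byte ASCII. cp=U+002F
Byte[7]=E7: 3-byte lead, need 2 cont bytes. acc=0x7
Byte[8]=A9: continuation. acc=(acc<<6)|0x29=0x1E9
Byte[9]=B3: continuation. acc=(acc<<6)|0x33=0x7A73
Completed: cp=U+7A73 (starts at byte 7)
Byte[10]=D1: 2-byte lead, need 1 cont bytes. acc=0x11
Byte[11]=8F: continuation. acc=(acc<<6)|0x0F=0x44F
Completed: cp=U+044F (starts at byte 10)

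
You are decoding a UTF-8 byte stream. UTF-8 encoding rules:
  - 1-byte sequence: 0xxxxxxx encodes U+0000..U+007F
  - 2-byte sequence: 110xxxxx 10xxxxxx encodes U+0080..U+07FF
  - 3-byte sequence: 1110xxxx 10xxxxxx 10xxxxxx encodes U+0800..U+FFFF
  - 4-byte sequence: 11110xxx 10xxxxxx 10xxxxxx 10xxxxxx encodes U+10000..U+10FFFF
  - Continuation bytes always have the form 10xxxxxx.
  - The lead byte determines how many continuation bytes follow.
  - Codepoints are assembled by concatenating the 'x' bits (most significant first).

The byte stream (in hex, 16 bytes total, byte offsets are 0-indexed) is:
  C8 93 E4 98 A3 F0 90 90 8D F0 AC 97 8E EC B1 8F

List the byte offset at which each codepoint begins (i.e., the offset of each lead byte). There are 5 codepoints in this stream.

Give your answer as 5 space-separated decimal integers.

Byte[0]=C8: 2-byte lead, need 1 cont bytes. acc=0x8
Byte[1]=93: continuation. acc=(acc<<6)|0x13=0x213
Completed: cp=U+0213 (starts at byte 0)
Byte[2]=E4: 3-byte lead, need 2 cont bytes. acc=0x4
Byte[3]=98: continuation. acc=(acc<<6)|0x18=0x118
Byte[4]=A3: continuation. acc=(acc<<6)|0x23=0x4623
Completed: cp=U+4623 (starts at byte 2)
Byte[5]=F0: 4-byte lead, need 3 cont bytes. acc=0x0
Byte[6]=90: continuation. acc=(acc<<6)|0x10=0x10
Byte[7]=90: continuation. acc=(acc<<6)|0x10=0x410
Byte[8]=8D: continuation. acc=(acc<<6)|0x0D=0x1040D
Completed: cp=U+1040D (starts at byte 5)
Byte[9]=F0: 4-byte lead, need 3 cont bytes. acc=0x0
Byte[10]=AC: continuation. acc=(acc<<6)|0x2C=0x2C
Byte[11]=97: continuation. acc=(acc<<6)|0x17=0xB17
Byte[12]=8E: continuation. acc=(acc<<6)|0x0E=0x2C5CE
Completed: cp=U+2C5CE (starts at byte 9)
Byte[13]=EC: 3-byte lead, need 2 cont bytes. acc=0xC
Byte[14]=B1: continuation. acc=(acc<<6)|0x31=0x331
Byte[15]=8F: continuation. acc=(acc<<6)|0x0F=0xCC4F
Completed: cp=U+CC4F (starts at byte 13)

Answer: 0 2 5 9 13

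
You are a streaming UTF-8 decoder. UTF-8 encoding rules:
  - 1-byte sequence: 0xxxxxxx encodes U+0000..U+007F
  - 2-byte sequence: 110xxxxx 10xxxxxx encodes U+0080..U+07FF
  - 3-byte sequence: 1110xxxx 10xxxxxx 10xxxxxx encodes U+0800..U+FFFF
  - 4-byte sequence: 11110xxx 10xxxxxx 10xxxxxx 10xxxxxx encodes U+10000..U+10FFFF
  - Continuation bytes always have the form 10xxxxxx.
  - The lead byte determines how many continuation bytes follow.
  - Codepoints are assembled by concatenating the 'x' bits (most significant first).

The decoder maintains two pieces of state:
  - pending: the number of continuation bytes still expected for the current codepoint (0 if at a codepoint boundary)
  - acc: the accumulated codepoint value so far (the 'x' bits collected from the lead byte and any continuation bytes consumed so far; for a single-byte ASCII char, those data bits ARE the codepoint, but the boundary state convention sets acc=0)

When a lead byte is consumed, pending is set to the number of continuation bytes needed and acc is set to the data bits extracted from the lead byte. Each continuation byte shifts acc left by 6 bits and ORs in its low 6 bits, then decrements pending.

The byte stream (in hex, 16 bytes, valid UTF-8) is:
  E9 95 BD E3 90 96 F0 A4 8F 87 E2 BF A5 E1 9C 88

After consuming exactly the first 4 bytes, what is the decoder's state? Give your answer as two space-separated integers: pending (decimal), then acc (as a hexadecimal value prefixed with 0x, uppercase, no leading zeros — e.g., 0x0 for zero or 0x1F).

Byte[0]=E9: 3-byte lead. pending=2, acc=0x9
Byte[1]=95: continuation. acc=(acc<<6)|0x15=0x255, pending=1
Byte[2]=BD: continuation. acc=(acc<<6)|0x3D=0x957D, pending=0
Byte[3]=E3: 3-byte lead. pending=2, acc=0x3

Answer: 2 0x3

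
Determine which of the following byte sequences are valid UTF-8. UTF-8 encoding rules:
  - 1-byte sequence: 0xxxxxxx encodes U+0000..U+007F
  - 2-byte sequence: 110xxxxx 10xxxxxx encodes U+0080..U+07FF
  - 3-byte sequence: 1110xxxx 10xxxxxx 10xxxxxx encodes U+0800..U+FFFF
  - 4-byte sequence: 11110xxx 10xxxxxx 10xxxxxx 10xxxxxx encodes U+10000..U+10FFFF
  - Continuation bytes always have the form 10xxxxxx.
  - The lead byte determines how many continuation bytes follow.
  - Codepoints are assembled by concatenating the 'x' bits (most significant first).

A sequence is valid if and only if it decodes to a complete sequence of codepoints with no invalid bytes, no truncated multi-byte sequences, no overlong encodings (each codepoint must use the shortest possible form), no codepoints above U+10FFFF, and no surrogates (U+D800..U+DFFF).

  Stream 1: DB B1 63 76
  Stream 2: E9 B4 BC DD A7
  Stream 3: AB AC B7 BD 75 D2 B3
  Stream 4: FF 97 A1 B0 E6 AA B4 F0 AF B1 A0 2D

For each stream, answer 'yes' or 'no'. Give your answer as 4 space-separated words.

Stream 1: decodes cleanly. VALID
Stream 2: decodes cleanly. VALID
Stream 3: error at byte offset 0. INVALID
Stream 4: error at byte offset 0. INVALID

Answer: yes yes no no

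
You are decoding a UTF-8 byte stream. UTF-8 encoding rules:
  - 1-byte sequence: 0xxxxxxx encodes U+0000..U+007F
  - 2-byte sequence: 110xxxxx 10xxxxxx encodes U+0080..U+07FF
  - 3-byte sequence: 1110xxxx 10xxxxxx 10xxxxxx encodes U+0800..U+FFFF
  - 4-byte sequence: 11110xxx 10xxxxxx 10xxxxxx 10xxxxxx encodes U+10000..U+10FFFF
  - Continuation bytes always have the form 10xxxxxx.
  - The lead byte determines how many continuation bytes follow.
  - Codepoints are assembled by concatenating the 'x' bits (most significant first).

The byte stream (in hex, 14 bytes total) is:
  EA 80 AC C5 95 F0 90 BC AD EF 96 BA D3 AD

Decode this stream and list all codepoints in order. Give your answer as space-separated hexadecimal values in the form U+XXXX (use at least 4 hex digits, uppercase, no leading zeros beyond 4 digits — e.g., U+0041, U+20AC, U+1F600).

Answer: U+A02C U+0155 U+10F2D U+F5BA U+04ED

Derivation:
Byte[0]=EA: 3-byte lead, need 2 cont bytes. acc=0xA
Byte[1]=80: continuation. acc=(acc<<6)|0x00=0x280
Byte[2]=AC: continuation. acc=(acc<<6)|0x2C=0xA02C
Completed: cp=U+A02C (starts at byte 0)
Byte[3]=C5: 2-byte lead, need 1 cont bytes. acc=0x5
Byte[4]=95: continuation. acc=(acc<<6)|0x15=0x155
Completed: cp=U+0155 (starts at byte 3)
Byte[5]=F0: 4-byte lead, need 3 cont bytes. acc=0x0
Byte[6]=90: continuation. acc=(acc<<6)|0x10=0x10
Byte[7]=BC: continuation. acc=(acc<<6)|0x3C=0x43C
Byte[8]=AD: continuation. acc=(acc<<6)|0x2D=0x10F2D
Completed: cp=U+10F2D (starts at byte 5)
Byte[9]=EF: 3-byte lead, need 2 cont bytes. acc=0xF
Byte[10]=96: continuation. acc=(acc<<6)|0x16=0x3D6
Byte[11]=BA: continuation. acc=(acc<<6)|0x3A=0xF5BA
Completed: cp=U+F5BA (starts at byte 9)
Byte[12]=D3: 2-byte lead, need 1 cont bytes. acc=0x13
Byte[13]=AD: continuation. acc=(acc<<6)|0x2D=0x4ED
Completed: cp=U+04ED (starts at byte 12)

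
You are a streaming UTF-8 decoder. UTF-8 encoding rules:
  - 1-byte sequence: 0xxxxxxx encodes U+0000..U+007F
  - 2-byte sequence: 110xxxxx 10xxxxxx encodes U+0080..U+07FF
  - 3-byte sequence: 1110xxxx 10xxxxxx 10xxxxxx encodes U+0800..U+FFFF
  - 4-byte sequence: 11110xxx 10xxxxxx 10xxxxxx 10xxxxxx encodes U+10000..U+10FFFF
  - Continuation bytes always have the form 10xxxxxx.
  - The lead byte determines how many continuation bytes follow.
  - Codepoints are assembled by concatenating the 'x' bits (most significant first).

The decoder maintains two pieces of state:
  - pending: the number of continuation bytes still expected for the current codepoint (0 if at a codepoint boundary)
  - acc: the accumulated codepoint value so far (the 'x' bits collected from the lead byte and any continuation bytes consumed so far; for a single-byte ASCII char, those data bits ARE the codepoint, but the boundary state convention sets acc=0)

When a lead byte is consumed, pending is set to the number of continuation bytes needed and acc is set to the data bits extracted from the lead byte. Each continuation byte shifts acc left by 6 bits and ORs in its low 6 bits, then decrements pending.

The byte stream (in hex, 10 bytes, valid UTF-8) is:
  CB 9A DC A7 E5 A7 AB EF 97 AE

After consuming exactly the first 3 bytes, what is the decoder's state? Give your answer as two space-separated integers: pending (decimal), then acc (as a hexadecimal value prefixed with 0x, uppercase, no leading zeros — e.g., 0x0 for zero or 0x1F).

Answer: 1 0x1C

Derivation:
Byte[0]=CB: 2-byte lead. pending=1, acc=0xB
Byte[1]=9A: continuation. acc=(acc<<6)|0x1A=0x2DA, pending=0
Byte[2]=DC: 2-byte lead. pending=1, acc=0x1C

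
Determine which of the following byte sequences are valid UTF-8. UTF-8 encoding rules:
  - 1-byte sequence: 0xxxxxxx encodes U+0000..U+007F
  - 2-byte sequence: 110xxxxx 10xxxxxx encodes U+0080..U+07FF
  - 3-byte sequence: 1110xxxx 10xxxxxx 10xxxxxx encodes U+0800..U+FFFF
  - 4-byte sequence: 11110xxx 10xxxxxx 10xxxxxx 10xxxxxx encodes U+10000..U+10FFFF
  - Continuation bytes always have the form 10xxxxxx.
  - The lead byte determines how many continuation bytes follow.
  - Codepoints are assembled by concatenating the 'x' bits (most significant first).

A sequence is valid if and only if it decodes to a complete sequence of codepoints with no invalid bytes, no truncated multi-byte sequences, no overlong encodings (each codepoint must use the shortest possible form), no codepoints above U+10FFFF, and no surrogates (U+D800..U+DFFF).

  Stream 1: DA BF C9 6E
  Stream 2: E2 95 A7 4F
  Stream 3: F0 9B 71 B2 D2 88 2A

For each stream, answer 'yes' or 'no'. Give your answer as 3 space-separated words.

Answer: no yes no

Derivation:
Stream 1: error at byte offset 3. INVALID
Stream 2: decodes cleanly. VALID
Stream 3: error at byte offset 2. INVALID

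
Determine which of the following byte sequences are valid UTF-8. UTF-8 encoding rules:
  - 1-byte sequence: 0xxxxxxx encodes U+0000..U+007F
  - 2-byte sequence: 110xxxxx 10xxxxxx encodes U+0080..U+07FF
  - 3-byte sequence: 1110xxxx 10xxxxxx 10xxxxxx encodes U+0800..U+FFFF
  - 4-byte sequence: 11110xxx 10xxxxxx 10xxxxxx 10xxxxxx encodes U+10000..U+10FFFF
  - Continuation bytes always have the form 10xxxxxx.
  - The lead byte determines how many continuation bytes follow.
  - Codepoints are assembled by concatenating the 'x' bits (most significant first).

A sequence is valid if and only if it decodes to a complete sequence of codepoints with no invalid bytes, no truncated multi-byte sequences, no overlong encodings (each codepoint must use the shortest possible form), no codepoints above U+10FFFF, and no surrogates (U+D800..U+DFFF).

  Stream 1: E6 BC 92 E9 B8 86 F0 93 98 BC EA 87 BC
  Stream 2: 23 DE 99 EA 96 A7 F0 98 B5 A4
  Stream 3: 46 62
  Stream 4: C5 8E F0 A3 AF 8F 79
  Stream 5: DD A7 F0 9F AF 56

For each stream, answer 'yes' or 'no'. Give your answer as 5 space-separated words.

Stream 1: decodes cleanly. VALID
Stream 2: decodes cleanly. VALID
Stream 3: decodes cleanly. VALID
Stream 4: decodes cleanly. VALID
Stream 5: error at byte offset 5. INVALID

Answer: yes yes yes yes no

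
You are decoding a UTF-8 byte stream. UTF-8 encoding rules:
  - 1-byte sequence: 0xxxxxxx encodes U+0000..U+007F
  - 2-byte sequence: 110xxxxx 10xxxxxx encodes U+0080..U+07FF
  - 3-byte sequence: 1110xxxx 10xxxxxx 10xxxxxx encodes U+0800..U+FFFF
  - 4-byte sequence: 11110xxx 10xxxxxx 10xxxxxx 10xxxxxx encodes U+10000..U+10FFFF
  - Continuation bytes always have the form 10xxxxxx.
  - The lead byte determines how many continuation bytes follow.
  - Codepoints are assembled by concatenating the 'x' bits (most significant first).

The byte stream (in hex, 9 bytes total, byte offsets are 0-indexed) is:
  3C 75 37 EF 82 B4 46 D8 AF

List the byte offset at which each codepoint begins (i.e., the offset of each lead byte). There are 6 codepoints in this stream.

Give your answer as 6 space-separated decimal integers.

Byte[0]=3C: 1-byte ASCII. cp=U+003C
Byte[1]=75: 1-byte ASCII. cp=U+0075
Byte[2]=37: 1-byte ASCII. cp=U+0037
Byte[3]=EF: 3-byte lead, need 2 cont bytes. acc=0xF
Byte[4]=82: continuation. acc=(acc<<6)|0x02=0x3C2
Byte[5]=B4: continuation. acc=(acc<<6)|0x34=0xF0B4
Completed: cp=U+F0B4 (starts at byte 3)
Byte[6]=46: 1-byte ASCII. cp=U+0046
Byte[7]=D8: 2-byte lead, need 1 cont bytes. acc=0x18
Byte[8]=AF: continuation. acc=(acc<<6)|0x2F=0x62F
Completed: cp=U+062F (starts at byte 7)

Answer: 0 1 2 3 6 7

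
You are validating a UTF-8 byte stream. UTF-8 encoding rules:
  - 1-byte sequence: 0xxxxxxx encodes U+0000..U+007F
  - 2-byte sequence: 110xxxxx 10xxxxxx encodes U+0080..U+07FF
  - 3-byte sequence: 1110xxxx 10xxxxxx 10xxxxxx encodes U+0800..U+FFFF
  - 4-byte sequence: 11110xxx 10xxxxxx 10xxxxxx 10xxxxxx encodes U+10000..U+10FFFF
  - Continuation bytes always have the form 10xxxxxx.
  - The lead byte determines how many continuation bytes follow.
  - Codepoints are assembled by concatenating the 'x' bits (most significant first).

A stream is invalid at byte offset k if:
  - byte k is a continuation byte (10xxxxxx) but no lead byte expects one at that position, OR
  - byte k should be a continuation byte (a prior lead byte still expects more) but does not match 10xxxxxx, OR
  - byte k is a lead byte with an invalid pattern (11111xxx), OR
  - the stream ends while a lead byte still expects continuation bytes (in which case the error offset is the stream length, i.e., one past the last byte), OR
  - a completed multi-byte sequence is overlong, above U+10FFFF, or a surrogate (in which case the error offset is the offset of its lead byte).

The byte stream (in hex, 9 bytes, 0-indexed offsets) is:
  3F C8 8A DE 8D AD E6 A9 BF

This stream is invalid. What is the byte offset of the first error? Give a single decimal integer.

Byte[0]=3F: 1-byte ASCII. cp=U+003F
Byte[1]=C8: 2-byte lead, need 1 cont bytes. acc=0x8
Byte[2]=8A: continuation. acc=(acc<<6)|0x0A=0x20A
Completed: cp=U+020A (starts at byte 1)
Byte[3]=DE: 2-byte lead, need 1 cont bytes. acc=0x1E
Byte[4]=8D: continuation. acc=(acc<<6)|0x0D=0x78D
Completed: cp=U+078D (starts at byte 3)
Byte[5]=AD: INVALID lead byte (not 0xxx/110x/1110/11110)

Answer: 5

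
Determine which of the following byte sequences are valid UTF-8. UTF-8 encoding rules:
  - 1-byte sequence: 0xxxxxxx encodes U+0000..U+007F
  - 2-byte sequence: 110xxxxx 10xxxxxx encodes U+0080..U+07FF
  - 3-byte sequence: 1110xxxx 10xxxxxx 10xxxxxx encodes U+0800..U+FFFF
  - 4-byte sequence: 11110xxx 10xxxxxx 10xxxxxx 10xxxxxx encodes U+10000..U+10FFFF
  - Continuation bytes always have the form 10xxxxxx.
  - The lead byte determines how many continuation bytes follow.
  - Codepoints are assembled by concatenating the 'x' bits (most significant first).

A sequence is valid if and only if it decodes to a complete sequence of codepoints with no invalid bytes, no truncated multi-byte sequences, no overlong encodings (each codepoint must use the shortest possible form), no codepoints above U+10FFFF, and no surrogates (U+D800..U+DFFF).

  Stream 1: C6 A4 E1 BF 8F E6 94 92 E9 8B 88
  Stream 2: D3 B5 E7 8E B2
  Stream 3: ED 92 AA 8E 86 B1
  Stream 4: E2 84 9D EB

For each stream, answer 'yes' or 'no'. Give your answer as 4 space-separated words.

Stream 1: decodes cleanly. VALID
Stream 2: decodes cleanly. VALID
Stream 3: error at byte offset 3. INVALID
Stream 4: error at byte offset 4. INVALID

Answer: yes yes no no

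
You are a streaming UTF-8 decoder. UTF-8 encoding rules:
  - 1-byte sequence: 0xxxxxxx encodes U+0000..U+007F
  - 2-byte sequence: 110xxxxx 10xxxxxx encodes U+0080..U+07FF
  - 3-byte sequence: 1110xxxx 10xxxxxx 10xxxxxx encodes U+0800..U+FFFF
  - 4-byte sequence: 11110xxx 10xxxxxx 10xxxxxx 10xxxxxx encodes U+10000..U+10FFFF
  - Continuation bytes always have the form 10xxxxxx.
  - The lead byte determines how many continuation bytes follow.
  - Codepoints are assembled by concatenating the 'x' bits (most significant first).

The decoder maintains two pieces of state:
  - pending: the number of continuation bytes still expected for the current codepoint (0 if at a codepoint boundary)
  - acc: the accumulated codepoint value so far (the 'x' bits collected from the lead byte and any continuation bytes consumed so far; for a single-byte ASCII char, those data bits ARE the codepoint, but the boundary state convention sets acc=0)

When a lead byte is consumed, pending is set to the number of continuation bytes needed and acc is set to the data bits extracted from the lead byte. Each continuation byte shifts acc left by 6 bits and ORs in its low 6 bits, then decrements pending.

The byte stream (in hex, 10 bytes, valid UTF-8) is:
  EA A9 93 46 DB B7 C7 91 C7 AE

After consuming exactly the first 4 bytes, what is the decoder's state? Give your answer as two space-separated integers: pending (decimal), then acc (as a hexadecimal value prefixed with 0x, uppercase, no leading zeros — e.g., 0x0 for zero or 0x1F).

Byte[0]=EA: 3-byte lead. pending=2, acc=0xA
Byte[1]=A9: continuation. acc=(acc<<6)|0x29=0x2A9, pending=1
Byte[2]=93: continuation. acc=(acc<<6)|0x13=0xAA53, pending=0
Byte[3]=46: 1-byte. pending=0, acc=0x0

Answer: 0 0x0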